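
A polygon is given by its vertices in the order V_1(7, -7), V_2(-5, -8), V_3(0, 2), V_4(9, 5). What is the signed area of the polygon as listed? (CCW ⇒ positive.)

-108.5

Apply the shoelace formula: 2A = Σ (x_i·y_{i+1} − x_{i+1}·y_i), indices taken mod 4.
Σ = (-91) + (-10) + (-18) + (-98) = -217
Signed area = Σ/2 = -108.5 (negative ⇒ clockwise traversal).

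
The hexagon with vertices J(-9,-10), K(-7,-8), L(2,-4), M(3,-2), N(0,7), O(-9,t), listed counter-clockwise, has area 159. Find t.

Write out the shoelace sum; only the two edges meeting at O involve t:
2·Area = [(0·t − (-9)·7) + ((-9)·(-10) − (-9)·t)] + 75
       = 9·t + 228 = 318
⇒ t = 10.

10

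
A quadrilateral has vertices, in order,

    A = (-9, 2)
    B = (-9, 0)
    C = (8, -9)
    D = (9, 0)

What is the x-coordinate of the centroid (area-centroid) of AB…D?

Apply the surveyor's formula. First the cross-terms c_i = x_i·y_{i+1} − x_{i+1}·y_i:
  18, 81, 81, 18  ⇒  2A = 198, A = 99.
Then Σ (x_i + x_{i+1})·c_i = 972, so x̄ = 972 / (6·99) = 18/11.

18/11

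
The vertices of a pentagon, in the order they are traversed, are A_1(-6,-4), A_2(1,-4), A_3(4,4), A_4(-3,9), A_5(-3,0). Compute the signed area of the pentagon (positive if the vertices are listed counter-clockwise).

Cross-terms: 28, 20, 48, 27, 12  ⇒  Σ = 135
Signed area = Σ/2 = 67.5 (positive ⇒ counter-clockwise traversal).

67.5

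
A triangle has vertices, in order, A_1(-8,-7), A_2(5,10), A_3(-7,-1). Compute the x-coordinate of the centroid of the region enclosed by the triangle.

-10/3

Apply the surveyor's formula. First the cross-terms c_i = x_i·y_{i+1} − x_{i+1}·y_i:
  -45, 65, 41  ⇒  2A = 61, A = 30.5.
Then Σ (x_i + x_{i+1})·c_i = -610, so x̄ = -610 / (6·30.5) = -10/3.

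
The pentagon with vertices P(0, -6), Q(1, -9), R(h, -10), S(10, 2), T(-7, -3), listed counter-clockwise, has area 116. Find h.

Write out the shoelace sum; only the two edges meeting at R involve h:
2·Area = [(1·(-10) − h·(-9)) + (h·2 − 10·(-10))] + 32
       = 11·h + 122 = 232
⇒ h = 10.

10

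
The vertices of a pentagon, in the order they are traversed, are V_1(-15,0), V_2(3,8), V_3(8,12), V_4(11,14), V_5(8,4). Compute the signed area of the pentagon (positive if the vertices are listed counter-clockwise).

V_1→V_2: (-15)(8) − (3)(0) = -120
V_2→V_3: (3)(12) − (8)(8) = -28
V_3→V_4: (8)(14) − (11)(12) = -20
V_4→V_5: (11)(4) − (8)(14) = -68
V_5→V_1: (8)(0) − (-15)(4) = 60
Σ = -176
Signed area = Σ/2 = -88 (negative ⇒ clockwise traversal).

-88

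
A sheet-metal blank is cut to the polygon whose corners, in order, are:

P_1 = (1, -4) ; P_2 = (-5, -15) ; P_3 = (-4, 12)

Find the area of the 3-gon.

75.5

Apply the surveyor's formula: 2A = Σ (x_i·y_{i+1} − x_{i+1}·y_i), indices taken mod 3.
Σ = (-35) + (-120) + (4) = -151
Area = |Σ|/2 = 75.5.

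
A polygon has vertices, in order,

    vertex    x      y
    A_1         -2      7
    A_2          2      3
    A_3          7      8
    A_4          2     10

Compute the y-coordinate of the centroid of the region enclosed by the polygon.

185/27

Apply the shoelace (surveyor's) formula. First the cross-terms c_i = x_i·y_{i+1} − x_{i+1}·y_i:
  -20, -5, 54, 34  ⇒  2A = 63, A = 31.5.
Then Σ (y_i + y_{i+1})·c_i = 1295, so ȳ = 1295 / (6·31.5) = 185/27.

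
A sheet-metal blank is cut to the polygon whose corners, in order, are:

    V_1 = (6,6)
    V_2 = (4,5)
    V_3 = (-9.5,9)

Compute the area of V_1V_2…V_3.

10.75

Apply the shoelace formula: 2A = Σ (x_i·y_{i+1} − x_{i+1}·y_i), indices taken mod 3.
Σ = (6) + (83.5) + (-111) = -21.5
Area = |Σ|/2 = 10.75.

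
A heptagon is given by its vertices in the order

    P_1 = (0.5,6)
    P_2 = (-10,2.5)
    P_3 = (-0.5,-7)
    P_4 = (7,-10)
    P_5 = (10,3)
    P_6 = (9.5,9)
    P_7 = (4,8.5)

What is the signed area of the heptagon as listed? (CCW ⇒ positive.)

216.75

Apply Gauss's area formula: 2A = Σ (x_i·y_{i+1} − x_{i+1}·y_i), indices taken mod 7.
P_1→P_2: (0.5)(2.5) − (-10)(6) = 61.25
P_2→P_3: (-10)(-7) − (-0.5)(2.5) = 71.25
P_3→P_4: (-0.5)(-10) − (7)(-7) = 54
P_4→P_5: (7)(3) − (10)(-10) = 121
P_5→P_6: (10)(9) − (9.5)(3) = 61.5
P_6→P_7: (9.5)(8.5) − (4)(9) = 44.75
P_7→P_1: (4)(6) − (0.5)(8.5) = 19.75
Σ = 433.5
Signed area = Σ/2 = 216.75 (positive ⇒ counter-clockwise traversal).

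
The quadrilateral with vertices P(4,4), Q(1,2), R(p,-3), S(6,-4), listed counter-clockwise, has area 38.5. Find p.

-3

The doubled signed area Σ (x_i y_{i+1} − x_{i+1} y_i) is linear in p.
With p=0 it equals 59; the coefficient of p is -6 (from the two edges through R).
So -6·p + 59 = 2·38.5 = 77 ⇒ p = -3.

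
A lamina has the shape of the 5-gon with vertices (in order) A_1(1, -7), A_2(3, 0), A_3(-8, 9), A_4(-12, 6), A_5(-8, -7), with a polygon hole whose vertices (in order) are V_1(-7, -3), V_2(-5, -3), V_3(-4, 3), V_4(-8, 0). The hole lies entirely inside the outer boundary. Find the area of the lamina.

Outer boundary:
Cross-terms: 21, 27, 60, 132, 63  ⇒  Σ = 303
Area = |Σ|/2 = 151.5.
Hole:
Apply the shoelace formula: 2A = Σ (x_i·y_{i+1} − x_{i+1}·y_i), indices taken mod 4.
Σ = (6) + (-27) + (24) + (24) = 27
Area = |Σ|/2 = 13.5.
Net area = 151.5 − 13.5 = 138.

138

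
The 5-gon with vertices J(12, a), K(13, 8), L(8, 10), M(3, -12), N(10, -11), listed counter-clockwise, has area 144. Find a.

-11

Write out the shoelace sum; only the two edges meeting at J involve a:
2·Area = [(10·a − 12·(-11)) + (12·8 − 13·a)] + 27
       = -3·a + 255 = 288
⇒ a = -11.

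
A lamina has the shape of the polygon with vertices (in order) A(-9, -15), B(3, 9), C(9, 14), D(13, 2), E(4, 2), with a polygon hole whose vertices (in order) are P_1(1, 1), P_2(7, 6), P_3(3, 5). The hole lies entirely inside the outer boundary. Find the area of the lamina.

Outer boundary:
Apply the surveyor's formula: 2A = Σ (x_i·y_{i+1} − x_{i+1}·y_i), indices taken mod 5.
Σ = (-36) + (-39) + (-164) + (18) + (-42) = -263
Area = |Σ|/2 = 131.5.
Hole:
Apply the surveyor's formula: 2A = Σ (x_i·y_{i+1} − x_{i+1}·y_i), indices taken mod 3.
Σ = (-1) + (17) + (-2) = 14
Area = |Σ|/2 = 7.
Net area = 131.5 − 7 = 124.5.

124.5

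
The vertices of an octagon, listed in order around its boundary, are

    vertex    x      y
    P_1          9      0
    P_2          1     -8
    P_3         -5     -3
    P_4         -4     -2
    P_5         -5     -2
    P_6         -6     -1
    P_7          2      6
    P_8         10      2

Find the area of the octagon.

Apply the shoelace (surveyor's) formula: 2A = Σ (x_i·y_{i+1} − x_{i+1}·y_i), indices taken mod 8.
P_1→P_2: (9)(-8) − (1)(0) = -72
P_2→P_3: (1)(-3) − (-5)(-8) = -43
P_3→P_4: (-5)(-2) − (-4)(-3) = -2
P_4→P_5: (-4)(-2) − (-5)(-2) = -2
P_5→P_6: (-5)(-1) − (-6)(-2) = -7
P_6→P_7: (-6)(6) − (2)(-1) = -34
P_7→P_8: (2)(2) − (10)(6) = -56
P_8→P_1: (10)(0) − (9)(2) = -18
Σ = -234
Area = |Σ|/2 = 117.

117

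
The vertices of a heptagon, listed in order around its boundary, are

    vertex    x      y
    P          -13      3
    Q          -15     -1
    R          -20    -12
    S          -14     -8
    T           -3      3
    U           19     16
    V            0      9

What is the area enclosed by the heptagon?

163.5

Σ = (58) + (160) + (-8) + (-66) + (-105) + (171) + (117) = 327
Area = |Σ|/2 = 163.5.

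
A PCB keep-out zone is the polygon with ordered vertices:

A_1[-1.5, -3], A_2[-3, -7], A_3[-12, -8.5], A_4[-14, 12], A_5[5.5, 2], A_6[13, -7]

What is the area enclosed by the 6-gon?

Σ = (1.5) + (-58.5) + (-263) + (-94) + (-64.5) + (-49.5) = -528
Area = |Σ|/2 = 264.

264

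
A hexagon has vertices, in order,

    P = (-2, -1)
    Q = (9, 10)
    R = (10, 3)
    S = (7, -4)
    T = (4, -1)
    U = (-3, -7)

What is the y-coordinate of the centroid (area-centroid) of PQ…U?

Apply the shoelace formula. First the cross-terms c_i = x_i·y_{i+1} − x_{i+1}·y_i:
  -11, -73, -61, 9, -31, -11  ⇒  2A = -178, A = -89.
Then Σ (y_i + y_{i+1})·c_i = -696, so ȳ = -696 / (6·(-89)) = 116/89.

116/89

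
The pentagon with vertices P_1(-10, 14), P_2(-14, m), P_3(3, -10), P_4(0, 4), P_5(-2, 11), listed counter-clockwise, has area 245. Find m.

The doubled signed area Σ (x_i y_{i+1} − x_{i+1} y_i) is linear in m.
With m=0 it equals 438; the coefficient of m is -13 (from the two edges through P_2).
So -13·m + 438 = 2·245 = 490 ⇒ m = -4.

-4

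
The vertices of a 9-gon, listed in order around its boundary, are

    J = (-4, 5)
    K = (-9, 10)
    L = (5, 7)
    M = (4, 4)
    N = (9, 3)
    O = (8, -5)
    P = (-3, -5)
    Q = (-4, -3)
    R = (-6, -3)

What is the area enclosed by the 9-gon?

Σ = (5) + (-113) + (-8) + (-24) + (-69) + (-55) + (-11) + (-6) + (-42) = -323
Area = |Σ|/2 = 161.5.

161.5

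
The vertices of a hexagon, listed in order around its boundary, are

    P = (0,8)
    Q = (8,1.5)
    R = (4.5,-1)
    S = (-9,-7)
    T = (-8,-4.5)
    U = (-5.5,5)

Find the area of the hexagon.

121.75

Σ = (-64) + (-14.75) + (-40.5) + (-15.5) + (-64.75) + (-44) = -243.5
Area = |Σ|/2 = 121.75.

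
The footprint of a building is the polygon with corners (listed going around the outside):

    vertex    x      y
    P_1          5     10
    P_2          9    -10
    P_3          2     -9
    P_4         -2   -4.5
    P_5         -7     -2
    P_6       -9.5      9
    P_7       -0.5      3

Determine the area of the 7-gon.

Apply the surveyor's formula: 2A = Σ (x_i·y_{i+1} − x_{i+1}·y_i), indices taken mod 7.
Σ = (-140) + (-61) + (-27) + (-27.5) + (-82) + (-24) + (-20) = -381.5
Area = |Σ|/2 = 190.75.

190.75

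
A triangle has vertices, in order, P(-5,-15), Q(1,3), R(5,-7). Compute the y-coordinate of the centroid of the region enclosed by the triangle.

Apply the shoelace (surveyor's) formula. First the cross-terms c_i = x_i·y_{i+1} − x_{i+1}·y_i:
  0, -22, -110  ⇒  2A = -132, A = -66.
Then Σ (y_i + y_{i+1})·c_i = 2508, so ȳ = 2508 / (6·(-66)) = -19/3.

-19/3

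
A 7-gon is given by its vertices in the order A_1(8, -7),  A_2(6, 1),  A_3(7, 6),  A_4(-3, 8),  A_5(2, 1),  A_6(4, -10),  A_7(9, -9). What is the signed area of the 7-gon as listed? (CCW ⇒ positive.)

86.5

Cross-terms: 50, 29, 74, -19, -24, 54, 9  ⇒  Σ = 173
Signed area = Σ/2 = 86.5 (positive ⇒ counter-clockwise traversal).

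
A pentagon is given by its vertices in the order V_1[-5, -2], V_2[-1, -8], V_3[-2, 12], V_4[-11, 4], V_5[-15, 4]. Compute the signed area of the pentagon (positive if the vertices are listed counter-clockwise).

Apply the shoelace formula: 2A = Σ (x_i·y_{i+1} − x_{i+1}·y_i), indices taken mod 5.
Σ = (38) + (-28) + (124) + (16) + (50) = 200
Signed area = Σ/2 = 100 (positive ⇒ counter-clockwise traversal).

100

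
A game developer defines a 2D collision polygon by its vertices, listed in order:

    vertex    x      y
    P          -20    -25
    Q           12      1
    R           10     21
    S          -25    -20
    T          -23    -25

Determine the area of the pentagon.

Σ = (280) + (242) + (325) + (165) + (75) = 1087
Area = |Σ|/2 = 543.5.

543.5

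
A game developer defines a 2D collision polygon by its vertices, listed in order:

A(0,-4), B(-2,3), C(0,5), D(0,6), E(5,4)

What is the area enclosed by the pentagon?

Apply the shoelace (surveyor's) formula: 2A = Σ (x_i·y_{i+1} − x_{i+1}·y_i), indices taken mod 5.
Σ = (-8) + (-10) + (0) + (-30) + (-20) = -68
Area = |Σ|/2 = 34.

34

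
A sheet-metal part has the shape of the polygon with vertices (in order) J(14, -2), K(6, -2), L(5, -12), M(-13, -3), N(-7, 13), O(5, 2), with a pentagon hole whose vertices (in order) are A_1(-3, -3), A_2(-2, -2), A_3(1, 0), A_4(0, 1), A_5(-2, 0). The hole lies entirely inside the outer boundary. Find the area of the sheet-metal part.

272.5

Outer boundary:
Apply Gauss's area formula: 2A = Σ (x_i·y_{i+1} − x_{i+1}·y_i), indices taken mod 6.
Σ = (-16) + (-62) + (-171) + (-190) + (-79) + (-38) = -556
Area = |Σ|/2 = 278.
Hole:
Apply the shoelace (surveyor's) formula: 2A = Σ (x_i·y_{i+1} − x_{i+1}·y_i), indices taken mod 5.
Cross-terms: 0, 2, 1, 2, 6  ⇒  Σ = 11
Area = |Σ|/2 = 5.5.
Net area = 278 − 5.5 = 272.5.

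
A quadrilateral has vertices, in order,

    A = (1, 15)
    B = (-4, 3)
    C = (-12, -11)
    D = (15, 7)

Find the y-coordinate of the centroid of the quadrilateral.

191/51

Apply the shoelace (surveyor's) formula. First the cross-terms c_i = x_i·y_{i+1} − x_{i+1}·y_i:
  63, 80, 81, 218  ⇒  2A = 442, A = 221.
Then Σ (y_i + y_{i+1})·c_i = 4966, so ȳ = 4966 / (6·221) = 191/51.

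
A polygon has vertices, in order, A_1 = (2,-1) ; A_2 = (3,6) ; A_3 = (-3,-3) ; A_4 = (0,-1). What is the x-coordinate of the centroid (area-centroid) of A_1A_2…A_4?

70/87

Apply the surveyor's formula. First the cross-terms c_i = x_i·y_{i+1} − x_{i+1}·y_i:
  15, 9, 3, 2  ⇒  2A = 29, A = 14.5.
Then Σ (x_i + x_{i+1})·c_i = 70, so x̄ = 70 / (6·14.5) = 70/87.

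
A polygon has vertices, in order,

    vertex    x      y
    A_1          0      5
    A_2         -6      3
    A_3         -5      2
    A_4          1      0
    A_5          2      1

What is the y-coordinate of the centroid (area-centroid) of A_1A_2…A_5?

Apply the surveyor's formula. First the cross-terms c_i = x_i·y_{i+1} − x_{i+1}·y_i:
  30, 3, -2, 1, 10  ⇒  2A = 42, A = 21.
Then Σ (y_i + y_{i+1})·c_i = 312, so ȳ = 312 / (6·21) = 52/21.

52/21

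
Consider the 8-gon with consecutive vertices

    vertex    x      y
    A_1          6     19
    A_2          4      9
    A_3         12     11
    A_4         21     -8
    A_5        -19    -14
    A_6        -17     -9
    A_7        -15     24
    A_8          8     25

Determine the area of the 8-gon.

1017

Apply the surveyor's formula: 2A = Σ (x_i·y_{i+1} − x_{i+1}·y_i), indices taken mod 8.
Σ = (-22) + (-64) + (-327) + (-446) + (-67) + (-543) + (-567) + (2) = -2034
Area = |Σ|/2 = 1017.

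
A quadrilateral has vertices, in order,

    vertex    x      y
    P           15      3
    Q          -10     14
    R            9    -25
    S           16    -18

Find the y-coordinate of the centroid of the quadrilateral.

Apply the surveyor's formula. First the cross-terms c_i = x_i·y_{i+1} − x_{i+1}·y_i:
  240, 124, 238, 318  ⇒  2A = 920, A = 460.
Then Σ (y_i + y_{i+1})·c_i = -12288, so ȳ = -12288 / (6·460) = -512/115.

-512/115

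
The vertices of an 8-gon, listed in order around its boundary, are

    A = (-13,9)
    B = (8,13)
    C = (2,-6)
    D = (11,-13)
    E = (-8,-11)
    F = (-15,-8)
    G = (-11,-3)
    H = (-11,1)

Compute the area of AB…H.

387

Apply the shoelace (surveyor's) formula: 2A = Σ (x_i·y_{i+1} − x_{i+1}·y_i), indices taken mod 8.
Σ = (-241) + (-74) + (40) + (-225) + (-101) + (-43) + (-44) + (-86) = -774
Area = |Σ|/2 = 387.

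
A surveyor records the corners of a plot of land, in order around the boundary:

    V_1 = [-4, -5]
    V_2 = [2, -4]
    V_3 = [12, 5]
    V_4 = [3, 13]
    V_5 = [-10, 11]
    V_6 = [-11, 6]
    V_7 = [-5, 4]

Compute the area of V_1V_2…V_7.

Apply the shoelace (surveyor's) formula: 2A = Σ (x_i·y_{i+1} − x_{i+1}·y_i), indices taken mod 7.
Σ = (26) + (58) + (141) + (163) + (61) + (-14) + (41) = 476
Area = |Σ|/2 = 238.

238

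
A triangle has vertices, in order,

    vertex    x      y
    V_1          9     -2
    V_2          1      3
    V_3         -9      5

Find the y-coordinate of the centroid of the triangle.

2

Apply Gauss's area formula. First the cross-terms c_i = x_i·y_{i+1} − x_{i+1}·y_i:
  29, 32, -27  ⇒  2A = 34, A = 17.
Then Σ (y_i + y_{i+1})·c_i = 204, so ȳ = 204 / (6·17) = 2.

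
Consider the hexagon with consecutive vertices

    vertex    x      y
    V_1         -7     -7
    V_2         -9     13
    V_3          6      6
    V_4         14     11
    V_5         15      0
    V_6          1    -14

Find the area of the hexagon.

392

Apply the shoelace (surveyor's) formula: 2A = Σ (x_i·y_{i+1} − x_{i+1}·y_i), indices taken mod 6.
Σ = (-154) + (-132) + (-18) + (-165) + (-210) + (-105) = -784
Area = |Σ|/2 = 392.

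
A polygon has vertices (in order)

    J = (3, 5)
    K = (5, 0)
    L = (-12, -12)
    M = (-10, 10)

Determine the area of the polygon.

202.5

Apply the surveyor's formula: 2A = Σ (x_i·y_{i+1} − x_{i+1}·y_i), indices taken mod 4.
Σ = (-25) + (-60) + (-240) + (-80) = -405
Area = |Σ|/2 = 202.5.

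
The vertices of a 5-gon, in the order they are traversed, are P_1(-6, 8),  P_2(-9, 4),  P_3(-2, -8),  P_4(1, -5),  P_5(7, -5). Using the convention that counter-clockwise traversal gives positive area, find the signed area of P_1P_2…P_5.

101

Apply the shoelace (surveyor's) formula: 2A = Σ (x_i·y_{i+1} − x_{i+1}·y_i), indices taken mod 5.
P_1→P_2: (-6)(4) − (-9)(8) = 48
P_2→P_3: (-9)(-8) − (-2)(4) = 80
P_3→P_4: (-2)(-5) − (1)(-8) = 18
P_4→P_5: (1)(-5) − (7)(-5) = 30
P_5→P_1: (7)(8) − (-6)(-5) = 26
Σ = 202
Signed area = Σ/2 = 101 (positive ⇒ counter-clockwise traversal).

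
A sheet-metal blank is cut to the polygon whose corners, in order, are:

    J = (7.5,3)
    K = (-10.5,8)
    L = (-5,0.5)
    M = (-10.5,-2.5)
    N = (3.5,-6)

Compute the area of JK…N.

135.625

Apply the surveyor's formula: 2A = Σ (x_i·y_{i+1} − x_{i+1}·y_i), indices taken mod 5.
Σ = (91.5) + (34.75) + (17.75) + (71.75) + (55.5) = 271.25
Area = |Σ|/2 = 135.625.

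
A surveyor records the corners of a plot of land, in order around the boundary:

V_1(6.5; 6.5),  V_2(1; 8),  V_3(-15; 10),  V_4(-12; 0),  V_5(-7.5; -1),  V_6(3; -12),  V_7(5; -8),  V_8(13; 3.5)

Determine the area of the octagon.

Apply the surveyor's formula: 2A = Σ (x_i·y_{i+1} − x_{i+1}·y_i), indices taken mod 8.
Σ = (45.5) + (130) + (120) + (12) + (93) + (36) + (121.5) + (61.75) = 619.75
Area = |Σ|/2 = 309.875.

309.875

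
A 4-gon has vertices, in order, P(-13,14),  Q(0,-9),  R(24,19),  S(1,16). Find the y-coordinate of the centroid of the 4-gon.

1109/138

Apply the shoelace formula. First the cross-terms c_i = x_i·y_{i+1} − x_{i+1}·y_i:
  117, 216, 365, 222  ⇒  2A = 920, A = 460.
Then Σ (y_i + y_{i+1})·c_i = 22180, so ȳ = 22180 / (6·460) = 1109/138.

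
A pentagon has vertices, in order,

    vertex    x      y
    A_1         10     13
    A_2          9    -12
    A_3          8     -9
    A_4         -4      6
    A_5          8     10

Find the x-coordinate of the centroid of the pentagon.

Apply the surveyor's formula. First the cross-terms c_i = x_i·y_{i+1} − x_{i+1}·y_i:
  -237, 15, 12, -88, 4  ⇒  2A = -294, A = -147.
Then Σ (x_i + x_{i+1})·c_i = -4480, so x̄ = -4480 / (6·(-147)) = 320/63.

320/63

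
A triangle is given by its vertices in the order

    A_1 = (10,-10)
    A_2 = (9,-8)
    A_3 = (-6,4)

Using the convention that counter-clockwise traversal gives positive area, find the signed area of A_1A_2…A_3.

Apply the surveyor's formula: 2A = Σ (x_i·y_{i+1} − x_{i+1}·y_i), indices taken mod 3.
Σ = (10) + (-12) + (20) = 18
Signed area = Σ/2 = 9 (positive ⇒ counter-clockwise traversal).

9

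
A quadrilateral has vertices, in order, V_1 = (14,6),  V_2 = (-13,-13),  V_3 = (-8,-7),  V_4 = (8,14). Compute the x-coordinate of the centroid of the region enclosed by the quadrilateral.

343/107

Apply the shoelace formula. First the cross-terms c_i = x_i·y_{i+1} − x_{i+1}·y_i:
  -104, -13, -56, -148  ⇒  2A = -321, A = -160.5.
Then Σ (x_i + x_{i+1})·c_i = -3087, so x̄ = -3087 / (6·(-160.5)) = 343/107.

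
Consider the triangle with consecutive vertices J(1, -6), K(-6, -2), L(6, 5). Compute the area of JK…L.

48.5

Apply the shoelace (surveyor's) formula: 2A = Σ (x_i·y_{i+1} − x_{i+1}·y_i), indices taken mod 3.
Cross-terms: -38, -18, -41  ⇒  Σ = -97
Area = |Σ|/2 = 48.5.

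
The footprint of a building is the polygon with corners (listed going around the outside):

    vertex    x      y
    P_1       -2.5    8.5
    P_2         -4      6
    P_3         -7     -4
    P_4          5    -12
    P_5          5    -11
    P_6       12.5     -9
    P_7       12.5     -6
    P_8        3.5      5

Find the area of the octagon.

Σ = (19) + (58) + (104) + (5) + (92.5) + (37.5) + (83.5) + (42.25) = 441.75
Area = |Σ|/2 = 220.875.

220.875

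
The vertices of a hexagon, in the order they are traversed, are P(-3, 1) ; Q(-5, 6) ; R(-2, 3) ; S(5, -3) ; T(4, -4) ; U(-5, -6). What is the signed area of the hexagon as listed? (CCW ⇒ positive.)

-50

Σ = (-13) + (-3) + (-9) + (-8) + (-44) + (-23) = -100
Signed area = Σ/2 = -50 (negative ⇒ clockwise traversal).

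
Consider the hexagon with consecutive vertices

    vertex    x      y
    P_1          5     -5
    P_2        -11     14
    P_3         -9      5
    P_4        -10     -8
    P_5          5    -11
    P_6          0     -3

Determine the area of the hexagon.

Apply Gauss's area formula: 2A = Σ (x_i·y_{i+1} − x_{i+1}·y_i), indices taken mod 6.
Cross-terms: 15, 71, 122, 150, -15, 15  ⇒  Σ = 358
Area = |Σ|/2 = 179.

179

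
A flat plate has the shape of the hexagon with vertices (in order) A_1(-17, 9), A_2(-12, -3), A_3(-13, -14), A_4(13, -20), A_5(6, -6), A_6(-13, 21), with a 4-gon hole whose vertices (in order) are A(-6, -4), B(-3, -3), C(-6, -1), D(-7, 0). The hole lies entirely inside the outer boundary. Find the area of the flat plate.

524

Outer boundary:
Apply the surveyor's formula: 2A = Σ (x_i·y_{i+1} − x_{i+1}·y_i), indices taken mod 6.
Σ = (159) + (129) + (442) + (42) + (48) + (240) = 1060
Area = |Σ|/2 = 530.
Hole:
Apply the surveyor's formula: 2A = Σ (x_i·y_{i+1} − x_{i+1}·y_i), indices taken mod 4.
A→B: (-6)(-3) − (-3)(-4) = 6
B→C: (-3)(-1) − (-6)(-3) = -15
C→D: (-6)(0) − (-7)(-1) = -7
D→A: (-7)(-4) − (-6)(0) = 28
Σ = 12
Area = |Σ|/2 = 6.
Net area = 530 − 6 = 524.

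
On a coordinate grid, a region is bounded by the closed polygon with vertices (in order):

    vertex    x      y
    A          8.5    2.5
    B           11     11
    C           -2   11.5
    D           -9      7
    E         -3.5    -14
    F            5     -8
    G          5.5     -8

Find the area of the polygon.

319.125

Σ = (66) + (148.5) + (89.5) + (150.5) + (98) + (4) + (81.75) = 638.25
Area = |Σ|/2 = 319.125.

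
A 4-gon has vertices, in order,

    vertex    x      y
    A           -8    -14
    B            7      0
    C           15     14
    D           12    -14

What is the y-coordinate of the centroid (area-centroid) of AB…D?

-560/99

Apply the shoelace (surveyor's) formula. First the cross-terms c_i = x_i·y_{i+1} − x_{i+1}·y_i:
  98, 98, -378, -280  ⇒  2A = -462, A = -231.
Then Σ (y_i + y_{i+1})·c_i = 7840, so ȳ = 7840 / (6·(-231)) = -560/99.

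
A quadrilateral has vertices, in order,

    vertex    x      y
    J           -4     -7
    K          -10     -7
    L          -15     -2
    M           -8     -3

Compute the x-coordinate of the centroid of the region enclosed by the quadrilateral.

Apply the shoelace formula. First the cross-terms c_i = x_i·y_{i+1} − x_{i+1}·y_i:
  -42, -85, 29, 44  ⇒  2A = -54, A = -27.
Then Σ (x_i + x_{i+1})·c_i = 1518, so x̄ = 1518 / (6·(-27)) = -253/27.

-253/27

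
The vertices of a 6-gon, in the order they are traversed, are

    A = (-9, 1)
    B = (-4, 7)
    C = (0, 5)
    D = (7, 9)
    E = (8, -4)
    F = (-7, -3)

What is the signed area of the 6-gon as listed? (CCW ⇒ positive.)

Apply the shoelace formula: 2A = Σ (x_i·y_{i+1} − x_{i+1}·y_i), indices taken mod 6.
A→B: (-9)(7) − (-4)(1) = -59
B→C: (-4)(5) − (0)(7) = -20
C→D: (0)(9) − (7)(5) = -35
D→E: (7)(-4) − (8)(9) = -100
E→F: (8)(-3) − (-7)(-4) = -52
F→A: (-7)(1) − (-9)(-3) = -34
Σ = -300
Signed area = Σ/2 = -150 (negative ⇒ clockwise traversal).

-150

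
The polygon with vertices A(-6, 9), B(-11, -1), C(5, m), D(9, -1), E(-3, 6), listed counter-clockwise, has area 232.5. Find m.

The doubled signed area Σ (x_i y_{i+1} − x_{i+1} y_i) is linear in m.
With m=0 it equals 165; the coefficient of m is -20 (from the two edges through C).
So -20·m + 165 = 2·232.5 = 465 ⇒ m = -15.

-15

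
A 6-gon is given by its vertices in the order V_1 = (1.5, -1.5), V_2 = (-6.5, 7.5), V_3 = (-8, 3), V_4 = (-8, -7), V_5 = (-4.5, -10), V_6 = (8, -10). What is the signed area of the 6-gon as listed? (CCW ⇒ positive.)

Apply Gauss's area formula: 2A = Σ (x_i·y_{i+1} − x_{i+1}·y_i), indices taken mod 6.
Σ = (1.5) + (40.5) + (80) + (48.5) + (125) + (3) = 298.5
Signed area = Σ/2 = 149.25 (positive ⇒ counter-clockwise traversal).

149.25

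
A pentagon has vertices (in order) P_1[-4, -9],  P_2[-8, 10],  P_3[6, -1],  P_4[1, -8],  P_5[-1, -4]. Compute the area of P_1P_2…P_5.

115

Σ = (-112) + (-52) + (-47) + (-12) + (-7) = -230
Area = |Σ|/2 = 115.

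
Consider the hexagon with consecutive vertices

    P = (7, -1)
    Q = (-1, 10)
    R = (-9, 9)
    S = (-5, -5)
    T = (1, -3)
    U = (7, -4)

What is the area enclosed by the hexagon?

149

P→Q: (7)(10) − (-1)(-1) = 69
Q→R: (-1)(9) − (-9)(10) = 81
R→S: (-9)(-5) − (-5)(9) = 90
S→T: (-5)(-3) − (1)(-5) = 20
T→U: (1)(-4) − (7)(-3) = 17
U→P: (7)(-1) − (7)(-4) = 21
Σ = 298
Area = |Σ|/2 = 149.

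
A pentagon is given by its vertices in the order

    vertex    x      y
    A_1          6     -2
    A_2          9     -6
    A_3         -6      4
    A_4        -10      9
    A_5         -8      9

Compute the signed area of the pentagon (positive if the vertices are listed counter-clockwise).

-44

Apply the shoelace formula: 2A = Σ (x_i·y_{i+1} − x_{i+1}·y_i), indices taken mod 5.
Σ = (-18) + (0) + (-14) + (-18) + (-38) = -88
Signed area = Σ/2 = -44 (negative ⇒ clockwise traversal).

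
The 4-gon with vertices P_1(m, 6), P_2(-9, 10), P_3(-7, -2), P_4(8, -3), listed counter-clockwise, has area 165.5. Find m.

Write out the shoelace sum; only the two edges meeting at P_1 involve m:
2·Area = [(8·6 − m·(-3)) + (m·10 − (-9)·6)] + 125
       = 13·m + 227 = 331
⇒ m = 8.

8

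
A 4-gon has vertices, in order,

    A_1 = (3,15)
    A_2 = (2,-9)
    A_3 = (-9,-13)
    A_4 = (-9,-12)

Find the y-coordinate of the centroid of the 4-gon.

-485/204

Apply Gauss's area formula. First the cross-terms c_i = x_i·y_{i+1} − x_{i+1}·y_i:
  -57, -107, -9, -99  ⇒  2A = -272, A = -136.
Then Σ (y_i + y_{i+1})·c_i = 1940, so ȳ = 1940 / (6·(-136)) = -485/204.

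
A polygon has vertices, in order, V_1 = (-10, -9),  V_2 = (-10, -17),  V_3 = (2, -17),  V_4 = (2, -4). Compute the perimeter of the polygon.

46

|V_1V_2| = √((0)² + (-8)²) = √64 = 8
|V_2V_3| = √((12)² + (0)²) = √144 = 12
|V_3V_4| = √((0)² + (13)²) = √169 = 13
|V_4V_1| = √((-12)² + (-5)²) = √169 = 13
Perimeter = 8 + 12 + 13 + 13 = 46.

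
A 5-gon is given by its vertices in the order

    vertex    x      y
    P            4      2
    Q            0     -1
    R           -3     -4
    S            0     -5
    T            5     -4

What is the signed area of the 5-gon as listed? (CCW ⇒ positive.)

29.5

Cross-terms: -4, -3, 15, 25, 26  ⇒  Σ = 59
Signed area = Σ/2 = 29.5 (positive ⇒ counter-clockwise traversal).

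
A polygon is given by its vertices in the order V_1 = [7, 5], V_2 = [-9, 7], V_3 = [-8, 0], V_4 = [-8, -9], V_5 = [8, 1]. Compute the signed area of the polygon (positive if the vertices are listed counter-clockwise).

159.5

Apply the shoelace (surveyor's) formula: 2A = Σ (x_i·y_{i+1} − x_{i+1}·y_i), indices taken mod 5.
Σ = (94) + (56) + (72) + (64) + (33) = 319
Signed area = Σ/2 = 159.5 (positive ⇒ counter-clockwise traversal).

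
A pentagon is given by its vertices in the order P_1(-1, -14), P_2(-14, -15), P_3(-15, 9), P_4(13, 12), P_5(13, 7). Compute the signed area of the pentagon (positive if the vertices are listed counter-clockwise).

-534.5

Apply Gauss's area formula: 2A = Σ (x_i·y_{i+1} − x_{i+1}·y_i), indices taken mod 5.
Cross-terms: -181, -351, -297, -65, -175  ⇒  Σ = -1069
Signed area = Σ/2 = -534.5 (negative ⇒ clockwise traversal).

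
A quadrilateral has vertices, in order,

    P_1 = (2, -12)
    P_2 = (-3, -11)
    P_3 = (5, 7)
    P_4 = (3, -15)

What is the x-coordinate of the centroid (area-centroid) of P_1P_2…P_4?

Apply Gauss's area formula. First the cross-terms c_i = x_i·y_{i+1} − x_{i+1}·y_i:
  -58, 34, -96, -6  ⇒  2A = -126, A = -63.
Then Σ (x_i + x_{i+1})·c_i = -672, so x̄ = -672 / (6·(-63)) = 16/9.

16/9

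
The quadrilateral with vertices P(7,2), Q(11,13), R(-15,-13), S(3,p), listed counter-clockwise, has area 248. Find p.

-15

The doubled signed area Σ (x_i y_{i+1} − x_{i+1} y_i) is linear in p.
With p=0 it equals 166; the coefficient of p is -22 (from the two edges through S).
So -22·p + 166 = 2·248 = 496 ⇒ p = -15.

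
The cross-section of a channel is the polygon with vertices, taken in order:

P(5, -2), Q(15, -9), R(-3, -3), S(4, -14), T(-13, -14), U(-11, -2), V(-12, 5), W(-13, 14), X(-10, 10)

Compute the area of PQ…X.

Apply the surveyor's formula: 2A = Σ (x_i·y_{i+1} − x_{i+1}·y_i), indices taken mod 9.
P→Q: (5)(-9) − (15)(-2) = -15
Q→R: (15)(-3) − (-3)(-9) = -72
R→S: (-3)(-14) − (4)(-3) = 54
S→T: (4)(-14) − (-13)(-14) = -238
T→U: (-13)(-2) − (-11)(-14) = -128
U→V: (-11)(5) − (-12)(-2) = -79
V→W: (-12)(14) − (-13)(5) = -103
W→X: (-13)(10) − (-10)(14) = 10
X→P: (-10)(-2) − (5)(10) = -30
Σ = -601
Area = |Σ|/2 = 300.5.

300.5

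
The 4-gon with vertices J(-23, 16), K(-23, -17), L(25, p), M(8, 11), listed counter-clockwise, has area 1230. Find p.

-20

The doubled signed area Σ (x_i y_{i+1} − x_{i+1} y_i) is linear in p.
With p=0 it equals 1840; the coefficient of p is -31 (from the two edges through L).
So -31·p + 1840 = 2·1230 = 2460 ⇒ p = -20.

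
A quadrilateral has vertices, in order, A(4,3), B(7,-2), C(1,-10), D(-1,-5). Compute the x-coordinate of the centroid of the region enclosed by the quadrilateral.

812/285

Apply the surveyor's formula. First the cross-terms c_i = x_i·y_{i+1} − x_{i+1}·y_i:
  -29, -68, -15, 17  ⇒  2A = -95, A = -47.5.
Then Σ (x_i + x_{i+1})·c_i = -812, so x̄ = -812 / (6·(-47.5)) = 812/285.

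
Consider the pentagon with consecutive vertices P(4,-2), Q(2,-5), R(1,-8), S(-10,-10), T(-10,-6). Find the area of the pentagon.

Apply the shoelace formula: 2A = Σ (x_i·y_{i+1} − x_{i+1}·y_i), indices taken mod 5.
Cross-terms: -16, -11, -90, -40, 44  ⇒  Σ = -113
Area = |Σ|/2 = 56.5.

56.5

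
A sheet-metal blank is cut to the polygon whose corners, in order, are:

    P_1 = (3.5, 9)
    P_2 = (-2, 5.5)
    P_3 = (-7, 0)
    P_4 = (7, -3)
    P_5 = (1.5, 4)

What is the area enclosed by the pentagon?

Apply the shoelace formula: 2A = Σ (x_i·y_{i+1} − x_{i+1}·y_i), indices taken mod 5.
P_1→P_2: (3.5)(5.5) − (-2)(9) = 37.25
P_2→P_3: (-2)(0) − (-7)(5.5) = 38.5
P_3→P_4: (-7)(-3) − (7)(0) = 21
P_4→P_5: (7)(4) − (1.5)(-3) = 32.5
P_5→P_1: (1.5)(9) − (3.5)(4) = -0.5
Σ = 128.75
Area = |Σ|/2 = 64.375.

64.375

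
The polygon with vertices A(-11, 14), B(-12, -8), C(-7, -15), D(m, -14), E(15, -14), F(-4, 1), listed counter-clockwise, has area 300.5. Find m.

-1

The doubled signed area Σ (x_i y_{i+1} − x_{i+1} y_i) is linear in m.
With m=0 it equals 602; the coefficient of m is 1 (from the two edges through D).
So 1·m + 602 = 2·300.5 = 601 ⇒ m = -1.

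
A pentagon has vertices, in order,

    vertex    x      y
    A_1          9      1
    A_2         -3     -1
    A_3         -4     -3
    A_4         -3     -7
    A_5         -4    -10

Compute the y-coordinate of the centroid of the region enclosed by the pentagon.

-509/159

Apply Gauss's area formula. First the cross-terms c_i = x_i·y_{i+1} − x_{i+1}·y_i:
  -6, 5, 19, 2, 86  ⇒  2A = 106, A = 53.
Then Σ (y_i + y_{i+1})·c_i = -1018, so ȳ = -1018 / (6·53) = -509/159.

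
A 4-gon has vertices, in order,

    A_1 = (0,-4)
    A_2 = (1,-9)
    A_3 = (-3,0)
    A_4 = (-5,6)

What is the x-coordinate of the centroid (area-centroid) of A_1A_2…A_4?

Apply Gauss's area formula. First the cross-terms c_i = x_i·y_{i+1} − x_{i+1}·y_i:
  4, -27, -18, 20  ⇒  2A = -21, A = -10.5.
Then Σ (x_i + x_{i+1})·c_i = 102, so x̄ = 102 / (6·(-10.5)) = -34/21.

-34/21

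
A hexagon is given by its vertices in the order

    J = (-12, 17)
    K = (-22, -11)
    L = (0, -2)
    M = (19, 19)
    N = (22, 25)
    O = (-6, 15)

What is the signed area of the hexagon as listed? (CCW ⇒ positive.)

601.5

Apply Gauss's area formula: 2A = Σ (x_i·y_{i+1} − x_{i+1}·y_i), indices taken mod 6.
J→K: (-12)(-11) − (-22)(17) = 506
K→L: (-22)(-2) − (0)(-11) = 44
L→M: (0)(19) − (19)(-2) = 38
M→N: (19)(25) − (22)(19) = 57
N→O: (22)(15) − (-6)(25) = 480
O→J: (-6)(17) − (-12)(15) = 78
Σ = 1203
Signed area = Σ/2 = 601.5 (positive ⇒ counter-clockwise traversal).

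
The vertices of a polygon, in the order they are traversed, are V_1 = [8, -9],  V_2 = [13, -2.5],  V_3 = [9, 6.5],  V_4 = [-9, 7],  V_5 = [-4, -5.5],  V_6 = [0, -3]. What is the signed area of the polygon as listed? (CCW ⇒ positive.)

Apply the surveyor's formula: 2A = Σ (x_i·y_{i+1} − x_{i+1}·y_i), indices taken mod 6.
Σ = (97) + (107) + (121.5) + (77.5) + (12) + (24) = 439
Signed area = Σ/2 = 219.5 (positive ⇒ counter-clockwise traversal).

219.5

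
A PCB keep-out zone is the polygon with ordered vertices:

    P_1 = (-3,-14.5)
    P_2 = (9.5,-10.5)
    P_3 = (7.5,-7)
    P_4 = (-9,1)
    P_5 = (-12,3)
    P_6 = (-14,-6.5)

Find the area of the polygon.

Apply the shoelace formula: 2A = Σ (x_i·y_{i+1} − x_{i+1}·y_i), indices taken mod 6.
P_1→P_2: (-3)(-10.5) − (9.5)(-14.5) = 169.25
P_2→P_3: (9.5)(-7) − (7.5)(-10.5) = 12.25
P_3→P_4: (7.5)(1) − (-9)(-7) = -55.5
P_4→P_5: (-9)(3) − (-12)(1) = -15
P_5→P_6: (-12)(-6.5) − (-14)(3) = 120
P_6→P_1: (-14)(-14.5) − (-3)(-6.5) = 183.5
Σ = 414.5
Area = |Σ|/2 = 207.25.

207.25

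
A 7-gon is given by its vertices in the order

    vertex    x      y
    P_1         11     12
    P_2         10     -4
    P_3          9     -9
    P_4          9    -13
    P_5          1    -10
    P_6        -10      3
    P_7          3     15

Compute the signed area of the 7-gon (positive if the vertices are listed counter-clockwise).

-358

Apply the shoelace (surveyor's) formula: 2A = Σ (x_i·y_{i+1} − x_{i+1}·y_i), indices taken mod 7.
Cross-terms: -164, -54, -36, -77, -97, -159, -129  ⇒  Σ = -716
Signed area = Σ/2 = -358 (negative ⇒ clockwise traversal).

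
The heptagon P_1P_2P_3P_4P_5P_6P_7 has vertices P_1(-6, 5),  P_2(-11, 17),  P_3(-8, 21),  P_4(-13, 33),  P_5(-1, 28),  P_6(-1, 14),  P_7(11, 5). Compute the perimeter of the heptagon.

90

|P_1P_2| = √((-5)² + (12)²) = √169 = 13
|P_2P_3| = √((3)² + (4)²) = √25 = 5
|P_3P_4| = √((-5)² + (12)²) = √169 = 13
|P_4P_5| = √((12)² + (-5)²) = √169 = 13
|P_5P_6| = √((0)² + (-14)²) = √196 = 14
|P_6P_7| = √((12)² + (-9)²) = √225 = 15
|P_7P_1| = √((-17)² + (0)²) = √289 = 17
Perimeter = 13 + 5 + 13 + 13 + 14 + 15 + 17 = 90.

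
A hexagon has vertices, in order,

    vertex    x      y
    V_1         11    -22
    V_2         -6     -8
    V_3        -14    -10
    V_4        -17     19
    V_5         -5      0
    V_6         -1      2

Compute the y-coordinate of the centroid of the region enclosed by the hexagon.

Apply the shoelace formula. First the cross-terms c_i = x_i·y_{i+1} − x_{i+1}·y_i:
  -220, -52, -436, 95, -10, 0  ⇒  2A = -623, A = -311.5.
Then Σ (y_i + y_{i+1})·c_i = 5397, so ȳ = 5397 / (6·(-311.5)) = -257/89.

-257/89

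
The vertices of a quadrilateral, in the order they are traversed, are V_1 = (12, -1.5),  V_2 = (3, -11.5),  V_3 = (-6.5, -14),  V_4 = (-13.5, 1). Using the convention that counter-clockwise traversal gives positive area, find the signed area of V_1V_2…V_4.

Apply the surveyor's formula: 2A = Σ (x_i·y_{i+1} − x_{i+1}·y_i), indices taken mod 4.
Σ = (-133.5) + (-116.75) + (-195.5) + (8.25) = -437.5
Signed area = Σ/2 = -218.75 (negative ⇒ clockwise traversal).

-218.75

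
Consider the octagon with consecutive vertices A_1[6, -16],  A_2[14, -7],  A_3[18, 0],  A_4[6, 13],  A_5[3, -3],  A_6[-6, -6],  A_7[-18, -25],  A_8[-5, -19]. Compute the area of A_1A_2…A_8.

Σ = (182) + (126) + (234) + (-57) + (-36) + (42) + (217) + (194) = 902
Area = |Σ|/2 = 451.

451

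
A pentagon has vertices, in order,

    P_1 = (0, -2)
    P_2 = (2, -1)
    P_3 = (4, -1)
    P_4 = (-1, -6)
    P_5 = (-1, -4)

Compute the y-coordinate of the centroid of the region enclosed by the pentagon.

-167/57

Apply the shoelace formula. First the cross-terms c_i = x_i·y_{i+1} − x_{i+1}·y_i:
  4, 2, -25, -2, 2  ⇒  2A = -19, A = -9.5.
Then Σ (y_i + y_{i+1})·c_i = 167, so ȳ = 167 / (6·(-9.5)) = -167/57.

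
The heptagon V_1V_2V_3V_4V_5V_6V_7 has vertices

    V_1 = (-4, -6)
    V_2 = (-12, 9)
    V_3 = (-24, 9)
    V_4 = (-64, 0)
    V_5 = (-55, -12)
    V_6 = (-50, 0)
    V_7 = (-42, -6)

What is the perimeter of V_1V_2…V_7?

|V_1V_2| = √((-8)² + (15)²) = √289 = 17
|V_2V_3| = √((-12)² + (0)²) = √144 = 12
|V_3V_4| = √((-40)² + (-9)²) = √1681 = 41
|V_4V_5| = √((9)² + (-12)²) = √225 = 15
|V_5V_6| = √((5)² + (12)²) = √169 = 13
|V_6V_7| = √((8)² + (-6)²) = √100 = 10
|V_7V_1| = √((38)² + (0)²) = √1444 = 38
Perimeter = 17 + 12 + 41 + 15 + 13 + 10 + 38 = 146.

146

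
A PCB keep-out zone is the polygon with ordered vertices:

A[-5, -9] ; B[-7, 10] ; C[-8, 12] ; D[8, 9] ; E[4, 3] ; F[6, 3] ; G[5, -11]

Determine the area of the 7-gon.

Apply Gauss's area formula: 2A = Σ (x_i·y_{i+1} − x_{i+1}·y_i), indices taken mod 7.
Cross-terms: -113, -4, -168, -12, -6, -81, -100  ⇒  Σ = -484
Area = |Σ|/2 = 242.

242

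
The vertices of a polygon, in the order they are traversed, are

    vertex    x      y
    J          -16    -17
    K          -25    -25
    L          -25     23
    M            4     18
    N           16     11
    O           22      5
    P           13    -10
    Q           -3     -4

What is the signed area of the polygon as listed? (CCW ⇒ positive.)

Σ = (-25) + (-1200) + (-542) + (-244) + (-162) + (-285) + (-82) + (-13) = -2553
Signed area = Σ/2 = -1276.5 (negative ⇒ clockwise traversal).

-1276.5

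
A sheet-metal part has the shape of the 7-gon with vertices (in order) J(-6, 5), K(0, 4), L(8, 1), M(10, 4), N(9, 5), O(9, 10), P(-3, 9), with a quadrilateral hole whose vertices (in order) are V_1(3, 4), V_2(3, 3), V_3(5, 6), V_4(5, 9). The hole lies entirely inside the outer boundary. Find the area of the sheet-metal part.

83.5

Outer boundary:
Σ = (-24) + (-32) + (22) + (14) + (45) + (111) + (39) = 175
Area = |Σ|/2 = 87.5.
Hole:
V_1→V_2: (3)(3) − (3)(4) = -3
V_2→V_3: (3)(6) − (5)(3) = 3
V_3→V_4: (5)(9) − (5)(6) = 15
V_4→V_1: (5)(4) − (3)(9) = -7
Σ = 8
Area = |Σ|/2 = 4.
Net area = 87.5 − 4 = 83.5.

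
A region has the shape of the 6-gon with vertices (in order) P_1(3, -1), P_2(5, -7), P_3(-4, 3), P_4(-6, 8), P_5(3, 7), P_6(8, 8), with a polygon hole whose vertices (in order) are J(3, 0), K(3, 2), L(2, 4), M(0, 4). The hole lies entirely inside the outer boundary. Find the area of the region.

Outer boundary:
Cross-terms: -16, -13, -14, -66, -32, -32  ⇒  Σ = -173
Area = |Σ|/2 = 86.5.
Hole:
Apply the surveyor's formula: 2A = Σ (x_i·y_{i+1} − x_{i+1}·y_i), indices taken mod 4.
Cross-terms: 6, 8, 8, -12  ⇒  Σ = 10
Area = |Σ|/2 = 5.
Net area = 86.5 − 5 = 81.5.

81.5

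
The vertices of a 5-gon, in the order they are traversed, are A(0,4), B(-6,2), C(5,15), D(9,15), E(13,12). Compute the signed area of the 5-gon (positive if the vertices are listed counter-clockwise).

Apply Gauss's area formula: 2A = Σ (x_i·y_{i+1} − x_{i+1}·y_i), indices taken mod 5.
Σ = (24) + (-100) + (-60) + (-87) + (52) = -171
Signed area = Σ/2 = -85.5 (negative ⇒ clockwise traversal).

-85.5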